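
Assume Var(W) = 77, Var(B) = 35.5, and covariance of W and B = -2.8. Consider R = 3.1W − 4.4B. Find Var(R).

Var(R) = a²·Var(W) + b²·Var(B) + 2ab·covariance of W and B with a = 3.1, b = -4.4.
= 3.1²·77 + (-4.4)²·35.5 + 2·3.1·(-4.4)·(-2.8)
= 739.97 + 687.28 + 76.384 = 1503.634.

Var(R) = 1503.634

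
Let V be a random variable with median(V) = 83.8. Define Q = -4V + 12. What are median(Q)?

A linear map preserves order up to sign, so median(Q) = a·median(V) + b = (-4)·83.8 + 12 = -323.2.

median(Q) = -323.2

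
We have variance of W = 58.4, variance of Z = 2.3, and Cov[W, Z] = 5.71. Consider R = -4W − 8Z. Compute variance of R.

variance of R = 1447.04

variance of R = a²·variance of W + b²·variance of Z + 2ab·Cov[W, Z] with a = -4, b = -8.
= (-4)²·58.4 + (-8)²·2.3 + 2·(-4)·(-8)·5.71
= 934.4 + 147.2 + 365.44 = 1447.04.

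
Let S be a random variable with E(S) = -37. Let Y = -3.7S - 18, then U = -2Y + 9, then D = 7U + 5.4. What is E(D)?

E(Y) = (-3.7)·(-37) + (-18) = 118.9.
E(U) = (-2)·118.9 + 9 = -228.8.
E(D) = 7·(-228.8) + 5.4 = -1596.2.

E(D) = -1596.2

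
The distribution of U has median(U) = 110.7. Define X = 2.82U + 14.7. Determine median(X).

median(X) = 326.874

A linear map preserves order up to sign, so median(X) = a·median(U) + b = 2.82·110.7 + 14.7 = 326.874.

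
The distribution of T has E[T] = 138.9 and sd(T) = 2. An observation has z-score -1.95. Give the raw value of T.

T = 135

T = E[T] + z·sd(T) = 138.9 + (-1.95)·2 = 135.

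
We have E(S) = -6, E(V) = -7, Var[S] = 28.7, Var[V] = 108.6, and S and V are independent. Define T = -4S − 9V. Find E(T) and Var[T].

E(T) = 87, Var[T] = 9255.8

E(T) = (-4)·E(S) + (-9)·E(V) = (-4)·(-6) + (-9)·(-7) = 87.
Var[T] = a²·Var[S] + b²·Var[V] + 2ab·Cov[S, V] with a = -4, b = -9.
Independence gives Cov[S, V] = 0.
= (-4)²·28.7 + (-9)²·108.6 + 2·(-4)·(-9)·0
= 459.2 + 8796.6 + 0 = 9255.8.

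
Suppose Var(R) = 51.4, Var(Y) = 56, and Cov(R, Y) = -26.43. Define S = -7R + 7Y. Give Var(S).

Var(S) = a²·Var(R) + b²·Var(Y) + 2ab·Cov(R, Y) with a = -7, b = 7.
= (-7)²·51.4 + 7²·56 + 2·(-7)·7·(-26.43)
= 2518.6 + 2744 + 2590.14 = 7852.74.

Var(S) = 7852.74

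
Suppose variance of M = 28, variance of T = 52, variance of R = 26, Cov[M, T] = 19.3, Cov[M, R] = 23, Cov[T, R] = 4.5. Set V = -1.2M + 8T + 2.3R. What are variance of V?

variance of V = 3173.94

variance of V = a²·variance of M + b²·variance of T + c²·variance of R + 2ab·Cov[M, T] + 2ac·Cov[M, R] + 2bc·Cov[T, R], with a = -1.2, b = 8, c = 2.3.
= 40.32 + 3328 + 137.54 + (-370.56) + (-126.96) + 165.6
= 3173.94.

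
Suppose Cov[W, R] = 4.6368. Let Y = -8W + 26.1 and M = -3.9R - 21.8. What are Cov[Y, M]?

Cov[Y, M] = a·c·Cov[W, R] = (-8)·(-3.9)·4.6368 = 144.66816. Additive constants drop out.

Cov[Y, M] = 144.66816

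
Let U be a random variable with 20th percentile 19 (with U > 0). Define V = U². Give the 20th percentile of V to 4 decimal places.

U² is increasing, so P_{20}(V) = g(P_{20}(U)) = 361.

20th percentile of V = 361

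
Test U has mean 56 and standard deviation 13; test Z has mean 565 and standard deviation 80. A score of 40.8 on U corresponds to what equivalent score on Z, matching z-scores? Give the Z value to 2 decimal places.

Z = 471.46

z = (40.8 − 56)/13 ≈ -1.1692.
Z = 565 + z·80 = 565 + (40.8 − 56)·80/13 ≈ 471.46.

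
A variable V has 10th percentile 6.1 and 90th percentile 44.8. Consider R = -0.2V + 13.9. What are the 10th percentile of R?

Since a = -0.2 < 0 the transformation is decreasing, reversing order: the 10th percentile of R corresponds to the 90th percentile of V.
So P_{10}(R) = a·P_{90}(V) + b = (-0.2)·44.8 + 13.9 = 4.94.

10th percentile of R = 4.94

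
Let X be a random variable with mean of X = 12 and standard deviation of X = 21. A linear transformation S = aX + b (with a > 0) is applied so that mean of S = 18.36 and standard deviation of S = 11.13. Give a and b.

a = 0.53, b = 12

standard deviation of S = a·standard deviation of X (a > 0), so a = 11.13/21 = 0.53.
mean of S = a·mean of X + b, so b = 18.36 − 0.53·12 = 12.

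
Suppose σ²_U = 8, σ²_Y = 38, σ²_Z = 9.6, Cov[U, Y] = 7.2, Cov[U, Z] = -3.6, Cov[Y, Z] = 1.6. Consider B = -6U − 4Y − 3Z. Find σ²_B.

σ²_B = a²·σ²_U + b²·σ²_Y + c²·σ²_Z + 2ab·Cov[U, Y] + 2ac·Cov[U, Z] + 2bc·Cov[Y, Z], with a = -6, b = -4, c = -3.
= 288 + 608 + 86.4 + 345.6 + (-129.6) + 38.4
= 1236.8.

σ²_B = 1236.8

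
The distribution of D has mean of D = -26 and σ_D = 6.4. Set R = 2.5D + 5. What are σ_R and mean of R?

σ_R = 16, mean of R = -60

R = 2.5D + 5 is linear with a = 2.5, b = 5.
σ_R = |a|·σ_D = |2.5|·6.4 = 16.
mean of R = a·mean of D + b = 2.5·(-26) + 5 = -60.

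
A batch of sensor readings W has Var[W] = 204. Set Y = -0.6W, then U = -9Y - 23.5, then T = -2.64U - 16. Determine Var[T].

Var[T] = 41459.641344

Var[Y] = (-0.6)²·204 = 73.44.
Var[U] = (-9)²·73.44 = 5948.64.
Var[T] = (-2.64)²·5948.64 = 41459.641344.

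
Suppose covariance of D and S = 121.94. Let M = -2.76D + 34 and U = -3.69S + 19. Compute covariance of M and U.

covariance of M and U = 1241.885736

covariance of M and U = a·c·covariance of D and S = (-2.76)·(-3.69)·121.94 = 1241.885736. Additive constants drop out.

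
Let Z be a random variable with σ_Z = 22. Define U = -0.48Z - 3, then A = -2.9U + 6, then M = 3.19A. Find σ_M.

σ_M = 97.69056

σ_U = |-0.48|·22 = 10.56.
σ_A = |-2.9|·10.56 = 30.624.
σ_M = |3.19|·30.624 = 97.69056.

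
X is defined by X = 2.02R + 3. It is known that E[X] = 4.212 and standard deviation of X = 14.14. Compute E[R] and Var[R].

From X = 2.02R + 3: E[X] = a·E[R] + b, so E[R] = (E[X] − b)/a = (4.212 − 3)/2.02 = 0.6.
Var[X] = 14.14² = 199.9396.
Var[X] = a²·Var[R], so Var[R] = 199.9396/2.02² = 49.

E[R] = 0.6, Var[R] = 49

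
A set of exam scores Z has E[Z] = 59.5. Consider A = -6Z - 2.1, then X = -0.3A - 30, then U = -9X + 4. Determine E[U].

E[A] = (-6)·59.5 + (-2.1) = -359.1.
E[X] = (-0.3)·(-359.1) + (-30) = 77.73.
E[U] = (-9)·77.73 + 4 = -695.57.

E[U] = -695.57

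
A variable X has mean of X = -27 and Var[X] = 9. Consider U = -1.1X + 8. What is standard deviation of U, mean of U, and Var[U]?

U = -1.1X + 8 is linear with a = -1.1, b = 8.
standard deviation of X = √9 = 3.
standard deviation of U = |a|·standard deviation of X = |-1.1|·3 = 3.3.
mean of U = a·mean of X + b = (-1.1)·(-27) + 8 = 37.7.
Var[U] = a²·Var[X] = (-1.1)²·9 = 10.89 (the additive constant 8 does not affect variance).

standard deviation of U = 3.3, mean of U = 37.7, Var[U] = 10.89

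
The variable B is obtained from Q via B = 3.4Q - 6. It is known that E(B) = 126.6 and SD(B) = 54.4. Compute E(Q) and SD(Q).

E(Q) = 39, SD(Q) = 16

From B = 3.4Q - 6: E(B) = a·E(Q) + b, so E(Q) = (E(B) − b)/a = (126.6 − (-6))/3.4 = 39.
SD(B) = |a|·SD(Q), so SD(Q) = 54.4/|3.4| = 16.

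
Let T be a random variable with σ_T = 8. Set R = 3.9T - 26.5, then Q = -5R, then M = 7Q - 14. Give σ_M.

σ_R = |3.9|·8 = 31.2.
σ_Q = |-5|·31.2 = 156.
σ_M = |7|·156 = 1092.

σ_M = 1092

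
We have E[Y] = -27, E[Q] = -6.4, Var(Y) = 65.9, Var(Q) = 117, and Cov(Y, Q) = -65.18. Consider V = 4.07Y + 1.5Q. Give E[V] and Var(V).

E[V] = -119.49, Var(V) = 559.02911

E[V] = 4.07·E[Y] + 1.5·E[Q] = 4.07·(-27) + 1.5·(-6.4) = -119.49.
Var(V) = a²·Var(Y) + b²·Var(Q) + 2ab·Cov(Y, Q) with a = 4.07, b = 1.5.
= 4.07²·65.9 + 1.5²·117 + 2·4.07·1.5·(-65.18)
= 1091.62691 + 263.25 + (-795.8478) = 559.02911.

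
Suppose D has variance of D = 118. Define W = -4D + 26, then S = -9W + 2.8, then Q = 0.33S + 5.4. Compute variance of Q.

variance of W = (-4)²·118 = 1888.
variance of S = (-9)²·1888 = 152928.
variance of Q = 0.33²·152928 = 16653.8592.

variance of Q = 16653.8592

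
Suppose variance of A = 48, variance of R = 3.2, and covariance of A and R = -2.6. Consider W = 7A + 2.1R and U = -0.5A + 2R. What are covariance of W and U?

covariance of W and U = -188.23

By bilinearity, covariance of W and U = ac·variance of A + bd·variance of R + (ad+bc)·covariance of A and R, with a=7, b=2.1, c=-0.5, d=2.
ac·variance of A = 7·(-0.5)·48 = -168
bd·variance of R = 2.1·2·3.2 = 13.44
(ad+bc)·covariance of A and R = (12.95)·(-2.6) = -33.67
covariance of W and U = -168 + 13.44 + (-33.67) = -188.23.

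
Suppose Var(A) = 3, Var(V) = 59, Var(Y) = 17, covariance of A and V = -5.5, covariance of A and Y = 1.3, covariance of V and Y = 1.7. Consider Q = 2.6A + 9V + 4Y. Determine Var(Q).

Var(Q) = a²·Var(A) + b²·Var(V) + c²·Var(Y) + 2ab·covariance of A and V + 2ac·covariance of A and Y + 2bc·covariance of V and Y, with a = 2.6, b = 9, c = 4.
= 20.28 + 4779 + 272 + (-257.4) + 27.04 + 122.4
= 4963.32.

Var(Q) = 4963.32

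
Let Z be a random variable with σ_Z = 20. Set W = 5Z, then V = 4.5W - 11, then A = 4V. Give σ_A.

σ_A = 1800

σ_W = |5|·20 = 100.
σ_V = |4.5|·100 = 450.
σ_A = |4|·450 = 1800.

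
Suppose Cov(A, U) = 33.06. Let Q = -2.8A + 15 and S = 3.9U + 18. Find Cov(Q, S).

Cov(Q, S) = -361.0152

Cov(Q, S) = a·c·Cov(A, U) = (-2.8)·3.9·33.06 = -361.0152. Additive constants drop out.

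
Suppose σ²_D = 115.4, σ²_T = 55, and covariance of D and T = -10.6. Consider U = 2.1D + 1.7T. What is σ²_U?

σ²_U = 592.18

σ²_U = a²·σ²_D + b²·σ²_T + 2ab·covariance of D and T with a = 2.1, b = 1.7.
= 2.1²·115.4 + 1.7²·55 + 2·2.1·1.7·(-10.6)
= 508.914 + 158.95 + (-75.684) = 592.18.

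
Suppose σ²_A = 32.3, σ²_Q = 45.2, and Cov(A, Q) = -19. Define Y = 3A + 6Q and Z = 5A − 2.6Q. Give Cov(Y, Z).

Cov(Y, Z) = -642.42

By bilinearity, Cov(Y, Z) = ac·σ²_A + bd·σ²_Q + (ad+bc)·Cov(A, Q), with a=3, b=6, c=5, d=-2.6.
ac·σ²_A = 3·5·32.3 = 484.5
bd·σ²_Q = 6·(-2.6)·45.2 = -705.12
(ad+bc)·Cov(A, Q) = (22.2)·(-19) = -421.8
Cov(Y, Z) = 484.5 + (-705.12) + (-421.8) = -642.42.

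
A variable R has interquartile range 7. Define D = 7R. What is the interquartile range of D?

IQR(D) = 49

Under D = aR + b, IQR(D) = |a|·IQR(R) = |7|·7 = 49 (shifts cancel; spread scales by |a|).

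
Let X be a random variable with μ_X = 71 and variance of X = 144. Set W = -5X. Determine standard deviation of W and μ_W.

standard deviation of W = 60, μ_W = -355

W = -5X is linear with a = -5, b = 0.
standard deviation of X = √144 = 12.
standard deviation of W = |a|·standard deviation of X = |-5|·12 = 60.
μ_W = a·μ_X + b = (-5)·71 = -355.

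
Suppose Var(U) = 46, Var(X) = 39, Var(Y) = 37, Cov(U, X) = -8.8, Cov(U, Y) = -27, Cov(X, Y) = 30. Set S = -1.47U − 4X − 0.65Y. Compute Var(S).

Var(S) = 739.9489

Var(S) = a²·Var(U) + b²·Var(X) + c²·Var(Y) + 2ab·Cov(U, X) + 2ac·Cov(U, Y) + 2bc·Cov(X, Y), with a = -1.47, b = -4, c = -0.65.
= 99.4014 + 624 + 15.6325 + (-103.488) + (-51.597) + 156
= 739.9489.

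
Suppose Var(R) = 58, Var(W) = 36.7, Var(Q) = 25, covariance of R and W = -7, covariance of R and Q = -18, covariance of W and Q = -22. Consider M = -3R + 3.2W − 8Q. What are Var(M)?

Var(M) = a²·Var(R) + b²·Var(W) + c²·Var(Q) + 2ab·covariance of R and W + 2ac·covariance of R and Q + 2bc·covariance of W and Q, with a = -3, b = 3.2, c = -8.
= 522 + 375.808 + 1600 + 134.4 + (-864) + 1126.4
= 2894.608.

Var(M) = 2894.608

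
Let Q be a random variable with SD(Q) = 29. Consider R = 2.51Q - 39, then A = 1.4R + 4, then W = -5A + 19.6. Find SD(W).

SD(R) = |2.51|·29 = 72.79.
SD(A) = |1.4|·72.79 = 101.906.
SD(W) = |-5|·101.906 = 509.53.

SD(W) = 509.53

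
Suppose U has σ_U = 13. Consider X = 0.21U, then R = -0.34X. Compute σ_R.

σ_X = |0.21|·13 = 2.73.
σ_R = |-0.34|·2.73 = 0.9282.

σ_R = 0.9282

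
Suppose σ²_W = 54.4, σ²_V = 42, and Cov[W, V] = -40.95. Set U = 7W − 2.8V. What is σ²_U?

σ²_U = 4600.12

σ²_U = a²·σ²_W + b²·σ²_V + 2ab·Cov[W, V] with a = 7, b = -2.8.
= 7²·54.4 + (-2.8)²·42 + 2·7·(-2.8)·(-40.95)
= 2665.6 + 329.28 + 1605.24 = 4600.12.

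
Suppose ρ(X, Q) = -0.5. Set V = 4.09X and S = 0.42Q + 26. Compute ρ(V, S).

ρ(V, S) = -0.5

Linear rescalings preserve correlation up to sign; here the slopes 4.09 and 0.42 have the same sign, so ρ(V, S) = ρ(X, Q) = -0.5.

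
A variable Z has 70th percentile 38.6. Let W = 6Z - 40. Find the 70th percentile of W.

70th percentile of W = 191.6

Since a = 6 > 0 the transformation is increasing, so the 70th percentile of W = a·(P_{70} of Z) + b = 6·38.6 + (-40) = 191.6.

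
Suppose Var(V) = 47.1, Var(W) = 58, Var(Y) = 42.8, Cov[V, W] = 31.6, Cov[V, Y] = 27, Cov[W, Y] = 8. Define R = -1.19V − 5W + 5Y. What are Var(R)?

Var(R) = a²·Var(V) + b²·Var(W) + c²·Var(Y) + 2ab·Cov[V, W] + 2ac·Cov[V, Y] + 2bc·Cov[W, Y], with a = -1.19, b = -5, c = 5.
= 66.69831 + 1450 + 1070 + 376.04 + (-321.3) + (-400)
= 2241.43831.

Var(R) = 2241.43831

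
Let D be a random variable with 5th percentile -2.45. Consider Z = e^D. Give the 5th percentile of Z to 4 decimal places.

e^D is increasing, so P_{5}(Z) = g(P_{5}(D)) ≈ 0.0863.

5th percentile of Z = 0.0863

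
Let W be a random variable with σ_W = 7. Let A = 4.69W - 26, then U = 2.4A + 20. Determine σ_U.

σ_U = 78.792

σ_A = |4.69|·7 = 32.83.
σ_U = |2.4|·32.83 = 78.792.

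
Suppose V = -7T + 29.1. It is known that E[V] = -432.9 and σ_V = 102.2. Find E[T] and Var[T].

E[T] = 66, Var[T] = 213.16

From V = -7T + 29.1: E[V] = a·E[T] + b, so E[T] = (E[V] − b)/a = (-432.9 − 29.1)/(-7) = 66.
Var[V] = 102.2² = 10444.84.
Var[V] = a²·Var[T], so Var[T] = 10444.84/(-7)² = 213.16.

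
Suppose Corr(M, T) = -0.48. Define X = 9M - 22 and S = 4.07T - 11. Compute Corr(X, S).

Corr(X, S) = -0.48

Linear rescalings preserve correlation up to sign; here the slopes 9 and 4.07 have the same sign, so Corr(X, S) = Corr(M, T) = -0.48.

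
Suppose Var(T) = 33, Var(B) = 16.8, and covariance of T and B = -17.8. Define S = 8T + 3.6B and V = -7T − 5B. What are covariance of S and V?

By bilinearity, covariance of S and V = ac·Var(T) + bd·Var(B) + (ad+bc)·covariance of T and B, with a=8, b=3.6, c=-7, d=-5.
ac·Var(T) = 8·(-7)·33 = -1848
bd·Var(B) = 3.6·(-5)·16.8 = -302.4
(ad+bc)·covariance of T and B = (-65.2)·(-17.8) = 1160.56
covariance of S and V = -1848 + (-302.4) + 1160.56 = -989.84.

covariance of S and V = -989.84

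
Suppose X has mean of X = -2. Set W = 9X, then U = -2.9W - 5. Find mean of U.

mean of W = 9·(-2) = -18.
mean of U = (-2.9)·(-18) + (-5) = 47.2.

mean of U = 47.2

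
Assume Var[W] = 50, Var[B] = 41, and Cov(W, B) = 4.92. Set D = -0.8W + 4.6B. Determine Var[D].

Var[D] = a²·Var[W] + b²·Var[B] + 2ab·Cov(W, B) with a = -0.8, b = 4.6.
= (-0.8)²·50 + 4.6²·41 + 2·(-0.8)·4.6·4.92
= 32 + 867.56 + (-36.2112) = 863.3488.

Var[D] = 863.3488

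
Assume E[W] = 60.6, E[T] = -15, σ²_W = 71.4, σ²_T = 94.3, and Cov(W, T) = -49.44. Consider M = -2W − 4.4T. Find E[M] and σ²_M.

E[M] = (-2)·E[W] + (-4.4)·E[T] = (-2)·60.6 + (-4.4)·(-15) = -55.2.
σ²_M = a²·σ²_W + b²·σ²_T + 2ab·Cov(W, T) with a = -2, b = -4.4.
= (-2)²·71.4 + (-4.4)²·94.3 + 2·(-2)·(-4.4)·(-49.44)
= 285.6 + 1825.648 + (-870.144) = 1241.104.

E[M] = -55.2, σ²_M = 1241.104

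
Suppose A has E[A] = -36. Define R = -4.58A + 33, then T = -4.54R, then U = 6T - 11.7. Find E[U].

E[R] = (-4.58)·(-36) + 33 = 197.88.
E[T] = (-4.54)·197.88 = -898.3752.
E[U] = 6·(-898.3752) + (-11.7) = -5401.9512.

E[U] = -5401.9512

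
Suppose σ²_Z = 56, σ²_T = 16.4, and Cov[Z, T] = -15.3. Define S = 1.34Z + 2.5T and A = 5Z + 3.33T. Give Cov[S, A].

Cov[S, A] = 252.20834

By bilinearity, Cov[S, A] = ac·σ²_Z + bd·σ²_T + (ad+bc)·Cov[Z, T], with a=1.34, b=2.5, c=5, d=3.33.
ac·σ²_Z = 1.34·5·56 = 375.2
bd·σ²_T = 2.5·3.33·16.4 = 136.53
(ad+bc)·Cov[Z, T] = (16.9622)·(-15.3) = -259.52166
Cov[S, A] = 375.2 + 136.53 + (-259.52166) = 252.20834.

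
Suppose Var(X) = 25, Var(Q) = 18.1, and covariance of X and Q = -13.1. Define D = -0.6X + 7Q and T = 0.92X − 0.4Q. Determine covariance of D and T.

By bilinearity, covariance of D and T = ac·Var(X) + bd·Var(Q) + (ad+bc)·covariance of X and Q, with a=-0.6, b=7, c=0.92, d=-0.4.
ac·Var(X) = (-0.6)·0.92·25 = -13.8
bd·Var(Q) = 7·(-0.4)·18.1 = -50.68
(ad+bc)·covariance of X and Q = (6.68)·(-13.1) = -87.508
covariance of D and T = -13.8 + (-50.68) + (-87.508) = -151.988.

covariance of D and T = -151.988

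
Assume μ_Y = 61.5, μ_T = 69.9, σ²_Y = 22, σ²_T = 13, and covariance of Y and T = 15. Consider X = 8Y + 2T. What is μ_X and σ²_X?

μ_X = 631.8, σ²_X = 1940

μ_X = 8·μ_Y + 2·μ_T = 8·61.5 + 2·69.9 = 631.8.
σ²_X = a²·σ²_Y + b²·σ²_T + 2ab·covariance of Y and T with a = 8, b = 2.
= 8²·22 + 2²·13 + 2·8·2·15
= 1408 + 52 + 480 = 1940.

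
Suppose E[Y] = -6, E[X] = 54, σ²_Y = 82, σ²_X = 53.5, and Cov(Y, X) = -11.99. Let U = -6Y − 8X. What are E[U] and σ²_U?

E[U] = -396, σ²_U = 5224.96

E[U] = (-6)·E[Y] + (-8)·E[X] = (-6)·(-6) + (-8)·54 = -396.
σ²_U = a²·σ²_Y + b²·σ²_X + 2ab·Cov(Y, X) with a = -6, b = -8.
= (-6)²·82 + (-8)²·53.5 + 2·(-6)·(-8)·(-11.99)
= 2952 + 3424 + (-1151.04) = 5224.96.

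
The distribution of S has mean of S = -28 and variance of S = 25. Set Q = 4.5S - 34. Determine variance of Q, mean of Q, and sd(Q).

variance of Q = 506.25, mean of Q = -160, sd(Q) = 22.5

Q = 4.5S - 34 is linear with a = 4.5, b = -34.
variance of Q = a²·variance of S = 4.5²·25 = 506.25 (the additive constant -34 does not affect variance).
mean of Q = a·mean of S + b = 4.5·(-28) + (-34) = -160.
sd(S) = √25 = 5.
sd(Q) = |a|·sd(S) = |4.5|·5 = 22.5.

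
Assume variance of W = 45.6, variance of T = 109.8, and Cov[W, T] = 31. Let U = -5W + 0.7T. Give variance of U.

variance of U = 976.802

variance of U = a²·variance of W + b²·variance of T + 2ab·Cov[W, T] with a = -5, b = 0.7.
= (-5)²·45.6 + 0.7²·109.8 + 2·(-5)·0.7·31
= 1140 + 53.802 + (-217) = 976.802.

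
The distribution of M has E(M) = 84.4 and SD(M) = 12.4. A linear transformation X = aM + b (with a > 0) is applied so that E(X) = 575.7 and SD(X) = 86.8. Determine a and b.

a = 7, b = -15.1

SD(X) = a·SD(M) (a > 0), so a = 86.8/12.4 = 7.
E(X) = a·E(M) + b, so b = 575.7 − 7·84.4 = -15.1.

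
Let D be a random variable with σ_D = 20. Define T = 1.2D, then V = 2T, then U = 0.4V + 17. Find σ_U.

σ_T = |1.2|·20 = 24.
σ_V = |2|·24 = 48.
σ_U = |0.4|·48 = 19.2.

σ_U = 19.2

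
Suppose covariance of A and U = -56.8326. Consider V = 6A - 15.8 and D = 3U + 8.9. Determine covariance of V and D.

covariance of V and D = a·c·covariance of A and U = 6·3·(-56.8326) = -1022.9868. Additive constants drop out.

covariance of V and D = -1022.9868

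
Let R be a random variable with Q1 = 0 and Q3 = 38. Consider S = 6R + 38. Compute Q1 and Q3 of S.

a = 6 > 0: Q1(S) = a·Q1(R)+b = 38, Q3(S) = a·Q3(R)+b = 266.

Q1(S) = 38, Q3(S) = 266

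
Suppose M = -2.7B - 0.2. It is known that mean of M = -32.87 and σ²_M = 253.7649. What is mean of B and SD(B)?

mean of B = 12.1, SD(B) = 5.9

From M = -2.7B - 0.2: mean of M = a·mean of B + b, so mean of B = (mean of M − b)/a = (-32.87 − (-0.2))/(-2.7) = 12.1.
SD(M) = √253.7649 = 15.93.
SD(M) = |a|·SD(B), so SD(B) = 15.93/|-2.7| = 5.9.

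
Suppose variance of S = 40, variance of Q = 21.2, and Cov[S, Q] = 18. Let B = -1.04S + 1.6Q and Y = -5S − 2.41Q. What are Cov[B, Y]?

Cov[B, Y] = 27.368

By bilinearity, Cov[B, Y] = ac·variance of S + bd·variance of Q + (ad+bc)·Cov[S, Q], with a=-1.04, b=1.6, c=-5, d=-2.41.
ac·variance of S = (-1.04)·(-5)·40 = 208
bd·variance of Q = 1.6·(-2.41)·21.2 = -81.7472
(ad+bc)·Cov[S, Q] = (-5.4936)·18 = -98.8848
Cov[B, Y] = 208 + (-81.7472) + (-98.8848) = 27.368.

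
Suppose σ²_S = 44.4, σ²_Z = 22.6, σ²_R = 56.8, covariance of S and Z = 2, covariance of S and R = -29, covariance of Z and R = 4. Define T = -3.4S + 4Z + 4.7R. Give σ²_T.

σ²_T = 3152.416

σ²_T = a²·σ²_S + b²·σ²_Z + c²·σ²_R + 2ab·covariance of S and Z + 2ac·covariance of S and R + 2bc·covariance of Z and R, with a = -3.4, b = 4, c = 4.7.
= 513.264 + 361.6 + 1254.712 + (-54.4) + 926.84 + 150.4
= 3152.416.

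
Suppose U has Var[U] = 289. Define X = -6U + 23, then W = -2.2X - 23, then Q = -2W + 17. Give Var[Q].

Var[Q] = 201421.44

Var[X] = (-6)²·289 = 10404.
Var[W] = (-2.2)²·10404 = 50355.36.
Var[Q] = (-2)²·50355.36 = 201421.44.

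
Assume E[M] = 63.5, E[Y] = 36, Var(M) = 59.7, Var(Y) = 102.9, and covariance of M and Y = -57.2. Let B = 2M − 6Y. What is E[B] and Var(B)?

E[B] = -89, Var(B) = 5316

E[B] = 2·E[M] + (-6)·E[Y] = 2·63.5 + (-6)·36 = -89.
Var(B) = a²·Var(M) + b²·Var(Y) + 2ab·covariance of M and Y with a = 2, b = -6.
= 2²·59.7 + (-6)²·102.9 + 2·2·(-6)·(-57.2)
= 238.8 + 3704.4 + 1372.8 = 5316.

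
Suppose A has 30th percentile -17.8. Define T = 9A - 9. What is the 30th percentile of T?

Since a = 9 > 0 the transformation is increasing, so the 30th percentile of T = a·(P_{30} of A) + b = 9·(-17.8) + (-9) = -169.2.

30th percentile of T = -169.2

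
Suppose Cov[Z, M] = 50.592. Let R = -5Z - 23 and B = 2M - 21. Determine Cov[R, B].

Cov[R, B] = a·c·Cov[Z, M] = (-5)·2·50.592 = -505.92. Additive constants drop out.

Cov[R, B] = -505.92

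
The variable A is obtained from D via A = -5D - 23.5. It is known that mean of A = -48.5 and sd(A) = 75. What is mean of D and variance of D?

From A = -5D - 23.5: mean of A = a·mean of D + b, so mean of D = (mean of A − b)/a = (-48.5 − (-23.5))/(-5) = 5.
variance of A = 75² = 5625.
variance of A = a²·variance of D, so variance of D = 5625/(-5)² = 225.

mean of D = 5, variance of D = 225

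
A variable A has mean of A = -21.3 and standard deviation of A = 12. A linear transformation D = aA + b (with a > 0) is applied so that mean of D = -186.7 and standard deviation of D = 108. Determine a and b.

a = 9, b = 5

standard deviation of D = a·standard deviation of A (a > 0), so a = 108/12 = 9.
mean of D = a·mean of A + b, so b = -186.7 − 9·(-21.3) = 5.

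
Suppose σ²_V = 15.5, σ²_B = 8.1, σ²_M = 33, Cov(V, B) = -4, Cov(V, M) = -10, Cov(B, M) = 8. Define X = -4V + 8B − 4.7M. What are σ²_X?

σ²_X = 773.77

σ²_X = a²·σ²_V + b²·σ²_B + c²·σ²_M + 2ab·Cov(V, B) + 2ac·Cov(V, M) + 2bc·Cov(B, M), with a = -4, b = 8, c = -4.7.
= 248 + 518.4 + 728.97 + 256 + (-376) + (-601.6)
= 773.77.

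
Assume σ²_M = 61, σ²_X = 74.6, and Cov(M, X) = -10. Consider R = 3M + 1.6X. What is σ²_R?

σ²_R = a²·σ²_M + b²·σ²_X + 2ab·Cov(M, X) with a = 3, b = 1.6.
= 3²·61 + 1.6²·74.6 + 2·3·1.6·(-10)
= 549 + 190.976 + (-96) = 643.976.

σ²_R = 643.976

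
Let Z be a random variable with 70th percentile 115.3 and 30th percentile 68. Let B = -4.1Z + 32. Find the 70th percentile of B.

70th percentile of B = -246.8

Since a = -4.1 < 0 the transformation is decreasing, reversing order: the 70th percentile of B corresponds to the 30th percentile of Z.
So P_{70}(B) = a·P_{30}(Z) + b = (-4.1)·68 + 32 = -246.8.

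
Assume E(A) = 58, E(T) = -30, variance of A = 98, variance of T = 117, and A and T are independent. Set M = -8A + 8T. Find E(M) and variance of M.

E(M) = (-8)·E(A) + 8·E(T) = (-8)·58 + 8·(-30) = -704.
variance of M = a²·variance of A + b²·variance of T + 2ab·Cov[A, T] with a = -8, b = 8.
Independence gives Cov[A, T] = 0.
= (-8)²·98 + 8²·117 + 2·(-8)·8·0
= 6272 + 7488 + 0 = 13760.

E(M) = -704, variance of M = 13760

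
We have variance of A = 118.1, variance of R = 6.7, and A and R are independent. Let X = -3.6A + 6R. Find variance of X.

variance of X = 1771.776

variance of X = a²·variance of A + b²·variance of R + 2ab·Cov(A, R) with a = -3.6, b = 6.
Independence gives Cov(A, R) = 0.
= (-3.6)²·118.1 + 6²·6.7 + 2·(-3.6)·6·0
= 1530.576 + 241.2 + 0 = 1771.776.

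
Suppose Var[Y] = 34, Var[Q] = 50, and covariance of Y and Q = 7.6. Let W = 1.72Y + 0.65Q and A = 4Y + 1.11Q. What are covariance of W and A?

covariance of W and A = 304.26492

By bilinearity, covariance of W and A = ac·Var[Y] + bd·Var[Q] + (ad+bc)·covariance of Y and Q, with a=1.72, b=0.65, c=4, d=1.11.
ac·Var[Y] = 1.72·4·34 = 233.92
bd·Var[Q] = 0.65·1.11·50 = 36.075
(ad+bc)·covariance of Y and Q = (4.5092)·7.6 = 34.26992
covariance of W and A = 233.92 + 36.075 + 34.26992 = 304.26492.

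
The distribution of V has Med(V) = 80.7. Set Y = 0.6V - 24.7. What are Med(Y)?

A linear map preserves order up to sign, so Med(Y) = a·Med(V) + b = 0.6·80.7 + (-24.7) = 23.72.

Med(Y) = 23.72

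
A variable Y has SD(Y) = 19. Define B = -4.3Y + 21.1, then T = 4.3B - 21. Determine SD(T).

SD(T) = 351.31

SD(B) = |-4.3|·19 = 81.7.
SD(T) = |4.3|·81.7 = 351.31.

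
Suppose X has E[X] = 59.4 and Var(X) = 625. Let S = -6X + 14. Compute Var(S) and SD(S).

S = -6X + 14 is linear with a = -6, b = 14.
Var(S) = a²·Var(X) = (-6)²·625 = 22500 (the additive constant 14 does not affect variance).
SD(X) = √625 = 25.
SD(S) = |a|·SD(X) = |-6|·25 = 150.

Var(S) = 22500, SD(S) = 150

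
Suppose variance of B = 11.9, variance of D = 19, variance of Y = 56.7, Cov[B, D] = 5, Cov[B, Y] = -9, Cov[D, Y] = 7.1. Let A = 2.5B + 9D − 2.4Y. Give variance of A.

variance of A = 1966.247

variance of A = a²·variance of B + b²·variance of D + c²·variance of Y + 2ab·Cov[B, D] + 2ac·Cov[B, Y] + 2bc·Cov[D, Y], with a = 2.5, b = 9, c = -2.4.
= 74.375 + 1539 + 326.592 + 225 + 108 + (-306.72)
= 1966.247.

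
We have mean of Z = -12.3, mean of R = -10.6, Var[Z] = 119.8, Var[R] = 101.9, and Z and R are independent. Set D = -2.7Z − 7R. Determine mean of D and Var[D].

mean of D = (-2.7)·mean of Z + (-7)·mean of R = (-2.7)·(-12.3) + (-7)·(-10.6) = 107.41.
Var[D] = a²·Var[Z] + b²·Var[R] + 2ab·Cov(Z, R) with a = -2.7, b = -7.
Independence gives Cov(Z, R) = 0.
= (-2.7)²·119.8 + (-7)²·101.9 + 2·(-2.7)·(-7)·0
= 873.342 + 4993.1 + 0 = 5866.442.

mean of D = 107.41, Var[D] = 5866.442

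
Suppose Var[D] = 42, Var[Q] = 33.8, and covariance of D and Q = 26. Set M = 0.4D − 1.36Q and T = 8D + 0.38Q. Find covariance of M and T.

By bilinearity, covariance of M and T = ac·Var[D] + bd·Var[Q] + (ad+bc)·covariance of D and Q, with a=0.4, b=-1.36, c=8, d=0.38.
ac·Var[D] = 0.4·8·42 = 134.4
bd·Var[Q] = (-1.36)·0.38·33.8 = -17.46784
(ad+bc)·covariance of D and Q = (-10.728)·26 = -278.928
covariance of M and T = 134.4 + (-17.46784) + (-278.928) = -161.99584.

covariance of M and T = -161.99584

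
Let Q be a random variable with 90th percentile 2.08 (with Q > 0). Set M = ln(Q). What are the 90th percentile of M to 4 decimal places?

90th percentile of M = 0.7324

ln(Q) is increasing, so P_{90}(M) = g(P_{90}(Q)) ≈ 0.7324.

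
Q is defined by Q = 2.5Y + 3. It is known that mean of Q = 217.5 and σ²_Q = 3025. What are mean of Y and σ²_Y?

From Q = 2.5Y + 3: mean of Q = a·mean of Y + b, so mean of Y = (mean of Q − b)/a = (217.5 − 3)/2.5 = 85.8.
σ²_Q = a²·σ²_Y, so σ²_Y = 3025/2.5² = 484.

mean of Y = 85.8, σ²_Y = 484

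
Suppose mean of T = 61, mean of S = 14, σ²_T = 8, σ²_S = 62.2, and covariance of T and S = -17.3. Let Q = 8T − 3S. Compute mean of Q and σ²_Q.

mean of Q = 8·mean of T + (-3)·mean of S = 8·61 + (-3)·14 = 446.
σ²_Q = a²·σ²_T + b²·σ²_S + 2ab·covariance of T and S with a = 8, b = -3.
= 8²·8 + (-3)²·62.2 + 2·8·(-3)·(-17.3)
= 512 + 559.8 + 830.4 = 1902.2.

mean of Q = 446, σ²_Q = 1902.2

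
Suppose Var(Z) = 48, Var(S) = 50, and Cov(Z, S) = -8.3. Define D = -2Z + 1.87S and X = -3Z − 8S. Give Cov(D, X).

Cov(D, X) = -546.237

By bilinearity, Cov(D, X) = ac·Var(Z) + bd·Var(S) + (ad+bc)·Cov(Z, S), with a=-2, b=1.87, c=-3, d=-8.
ac·Var(Z) = (-2)·(-3)·48 = 288
bd·Var(S) = 1.87·(-8)·50 = -748
(ad+bc)·Cov(Z, S) = (10.39)·(-8.3) = -86.237
Cov(D, X) = 288 + (-748) + (-86.237) = -546.237.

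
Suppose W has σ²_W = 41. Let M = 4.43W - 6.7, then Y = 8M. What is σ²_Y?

σ²_Y = 51495.7376

σ²_M = 4.43²·41 = 804.6209.
σ²_Y = 8²·804.6209 = 51495.7376.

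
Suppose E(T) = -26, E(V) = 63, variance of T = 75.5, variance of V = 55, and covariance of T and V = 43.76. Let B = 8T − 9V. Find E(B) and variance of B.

E(B) = -775, variance of B = 2985.56

E(B) = 8·E(T) + (-9)·E(V) = 8·(-26) + (-9)·63 = -775.
variance of B = a²·variance of T + b²·variance of V + 2ab·covariance of T and V with a = 8, b = -9.
= 8²·75.5 + (-9)²·55 + 2·8·(-9)·43.76
= 4832 + 4455 + (-6301.44) = 2985.56.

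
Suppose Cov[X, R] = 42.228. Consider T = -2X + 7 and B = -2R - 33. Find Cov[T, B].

Cov[T, B] = 168.912

Cov[T, B] = a·c·Cov[X, R] = (-2)·(-2)·42.228 = 168.912. Additive constants drop out.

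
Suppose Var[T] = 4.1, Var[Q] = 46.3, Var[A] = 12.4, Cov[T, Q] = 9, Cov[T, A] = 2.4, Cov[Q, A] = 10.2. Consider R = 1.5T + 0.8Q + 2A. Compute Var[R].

Var[R] = a²·Var[T] + b²·Var[Q] + c²·Var[A] + 2ab·Cov[T, Q] + 2ac·Cov[T, A] + 2bc·Cov[Q, A], with a = 1.5, b = 0.8, c = 2.
= 9.225 + 29.632 + 49.6 + 21.6 + 14.4 + 32.64
= 157.097.

Var[R] = 157.097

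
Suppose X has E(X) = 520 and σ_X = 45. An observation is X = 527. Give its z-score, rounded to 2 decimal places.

z = (X − E(X)) / σ_X = (527 − 520) / 45 ≈ 0.16.

z = 0.16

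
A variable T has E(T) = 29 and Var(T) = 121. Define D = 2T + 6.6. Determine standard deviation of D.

standard deviation of D = 22

D = 2T + 6.6 is linear with a = 2, b = 6.6.
standard deviation of T = √121 = 11.
standard deviation of D = |a|·standard deviation of T = |2|·11 = 22.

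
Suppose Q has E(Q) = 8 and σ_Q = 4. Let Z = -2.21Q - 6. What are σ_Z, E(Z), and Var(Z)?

Z = -2.21Q - 6 is linear with a = -2.21, b = -6.
σ_Z = |a|·σ_Q = |-2.21|·4 = 8.84.
E(Z) = a·E(Q) + b = (-2.21)·8 + (-6) = -23.68.
Var(Q) = 4² = 16.
Var(Z) = a²·Var(Q) = (-2.21)²·16 = 78.1456 (the additive constant -6 does not affect variance).

σ_Z = 8.84, E(Z) = -23.68, Var(Z) = 78.1456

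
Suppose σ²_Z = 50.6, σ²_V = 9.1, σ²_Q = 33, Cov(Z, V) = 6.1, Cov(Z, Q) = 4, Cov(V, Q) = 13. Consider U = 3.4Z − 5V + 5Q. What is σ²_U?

σ²_U = 916.036

σ²_U = a²·σ²_Z + b²·σ²_V + c²·σ²_Q + 2ab·Cov(Z, V) + 2ac·Cov(Z, Q) + 2bc·Cov(V, Q), with a = 3.4, b = -5, c = 5.
= 584.936 + 227.5 + 825 + (-207.4) + 136 + (-650)
= 916.036.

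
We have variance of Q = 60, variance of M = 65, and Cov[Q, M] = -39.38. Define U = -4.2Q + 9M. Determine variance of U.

variance of U = a²·variance of Q + b²·variance of M + 2ab·Cov[Q, M] with a = -4.2, b = 9.
= (-4.2)²·60 + 9²·65 + 2·(-4.2)·9·(-39.38)
= 1058.4 + 5265 + 2977.128 = 9300.528.

variance of U = 9300.528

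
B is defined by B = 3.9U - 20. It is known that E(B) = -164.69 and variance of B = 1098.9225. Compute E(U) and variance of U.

From B = 3.9U - 20: E(B) = a·E(U) + b, so E(U) = (E(B) − b)/a = (-164.69 − (-20))/3.9 = -37.1.
variance of B = a²·variance of U, so variance of U = 1098.9225/3.9² = 72.25.

E(U) = -37.1, variance of U = 72.25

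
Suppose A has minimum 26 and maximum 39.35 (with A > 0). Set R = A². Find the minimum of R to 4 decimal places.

A² is increasing on this domain, so min(R) comes from min(A) = 26: min(R) = square(26) = 676.

min(R) = 676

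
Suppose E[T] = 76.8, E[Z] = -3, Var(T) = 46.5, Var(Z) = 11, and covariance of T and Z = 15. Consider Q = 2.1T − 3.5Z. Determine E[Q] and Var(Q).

E[Q] = 2.1·E[T] + (-3.5)·E[Z] = 2.1·76.8 + (-3.5)·(-3) = 171.78.
Var(Q) = a²·Var(T) + b²·Var(Z) + 2ab·covariance of T and Z with a = 2.1, b = -3.5.
= 2.1²·46.5 + (-3.5)²·11 + 2·2.1·(-3.5)·15
= 205.065 + 134.75 + (-220.5) = 119.315.

E[Q] = 171.78, Var(Q) = 119.315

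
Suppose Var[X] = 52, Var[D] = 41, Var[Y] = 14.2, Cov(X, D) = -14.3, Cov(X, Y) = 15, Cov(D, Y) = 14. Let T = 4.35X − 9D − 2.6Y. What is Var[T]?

Var[T] = a²·Var[X] + b²·Var[D] + c²·Var[Y] + 2ab·Cov(X, D) + 2ac·Cov(X, Y) + 2bc·Cov(D, Y), with a = 4.35, b = -9, c = -2.6.
= 983.97 + 3321 + 95.992 + 1119.69 + (-339.3) + 655.2
= 5836.552.

Var[T] = 5836.552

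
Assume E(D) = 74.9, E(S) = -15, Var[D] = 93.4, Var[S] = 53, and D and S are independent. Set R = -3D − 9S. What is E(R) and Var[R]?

E(R) = -89.7, Var[R] = 5133.6

E(R) = (-3)·E(D) + (-9)·E(S) = (-3)·74.9 + (-9)·(-15) = -89.7.
Var[R] = a²·Var[D] + b²·Var[S] + 2ab·Cov(D, S) with a = -3, b = -9.
Independence gives Cov(D, S) = 0.
= (-3)²·93.4 + (-9)²·53 + 2·(-3)·(-9)·0
= 840.6 + 4293 + 0 = 5133.6.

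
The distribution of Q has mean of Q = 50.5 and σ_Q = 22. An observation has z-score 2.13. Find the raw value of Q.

Q = 97.36

Q = mean of Q + z·σ_Q = 50.5 + 2.13·22 = 97.36.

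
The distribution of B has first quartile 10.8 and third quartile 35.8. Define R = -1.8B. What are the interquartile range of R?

IQR(R) = 45

IQR of B = Q3 − Q1 = 35.8 − 10.8 = 25.
Under R = aB + b, IQR(R) = |a|·IQR(B) = |-1.8|·25 = 45 (shifts cancel; spread scales by |a|).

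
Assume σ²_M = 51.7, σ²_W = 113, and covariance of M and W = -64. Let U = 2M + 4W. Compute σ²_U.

σ²_U = a²·σ²_M + b²·σ²_W + 2ab·covariance of M and W with a = 2, b = 4.
= 2²·51.7 + 4²·113 + 2·2·4·(-64)
= 206.8 + 1808 + (-1024) = 990.8.

σ²_U = 990.8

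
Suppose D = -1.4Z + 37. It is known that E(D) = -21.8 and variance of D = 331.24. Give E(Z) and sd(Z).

E(Z) = 42, sd(Z) = 13

From D = -1.4Z + 37: E(D) = a·E(Z) + b, so E(Z) = (E(D) − b)/a = (-21.8 − 37)/(-1.4) = 42.
sd(D) = √331.24 = 18.2.
sd(D) = |a|·sd(Z), so sd(Z) = 18.2/|-1.4| = 13.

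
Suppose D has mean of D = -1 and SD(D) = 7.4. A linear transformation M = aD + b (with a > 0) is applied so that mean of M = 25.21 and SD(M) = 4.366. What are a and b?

SD(M) = a·SD(D) (a > 0), so a = 4.366/7.4 = 0.59.
mean of M = a·mean of D + b, so b = 25.21 − 0.59·(-1) = 25.8.

a = 0.59, b = 25.8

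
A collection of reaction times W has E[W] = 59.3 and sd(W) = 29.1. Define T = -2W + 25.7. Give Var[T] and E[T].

Var[T] = 3387.24, E[T] = -92.9

T = -2W + 25.7 is linear with a = -2, b = 25.7.
Var[W] = 29.1² = 846.81.
Var[T] = a²·Var[W] = (-2)²·846.81 = 3387.24 (the additive constant 25.7 does not affect variance).
E[T] = a·E[W] + b = (-2)·59.3 + 25.7 = -92.9.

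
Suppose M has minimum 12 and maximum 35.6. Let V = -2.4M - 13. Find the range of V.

Range(V) = 56.64

Range of M = 35.6 − 12 = 23.6.
Range(V) = |a|·Range(M) = |-2.4|·23.6 = 56.64.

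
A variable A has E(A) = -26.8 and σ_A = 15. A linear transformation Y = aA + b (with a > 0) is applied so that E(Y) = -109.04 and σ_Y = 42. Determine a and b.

a = 2.8, b = -34

σ_Y = a·σ_A (a > 0), so a = 42/15 = 2.8.
E(Y) = a·E(A) + b, so b = -109.04 − 2.8·(-26.8) = -34.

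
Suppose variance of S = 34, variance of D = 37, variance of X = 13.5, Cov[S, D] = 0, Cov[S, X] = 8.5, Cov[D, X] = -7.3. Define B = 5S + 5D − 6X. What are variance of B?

variance of B = 2189

variance of B = a²·variance of S + b²·variance of D + c²·variance of X + 2ab·Cov[S, D] + 2ac·Cov[S, X] + 2bc·Cov[D, X], with a = 5, b = 5, c = -6.
= 850 + 925 + 486 + 0 + (-510) + 438
= 2189.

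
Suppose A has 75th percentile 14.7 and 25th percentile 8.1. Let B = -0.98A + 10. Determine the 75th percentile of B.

Since a = -0.98 < 0 the transformation is decreasing, reversing order: the 75th percentile of B corresponds to the 25th percentile of A.
So P_{75}(B) = a·P_{25}(A) + b = (-0.98)·8.1 + 10 = 2.062.

75th percentile of B = 2.062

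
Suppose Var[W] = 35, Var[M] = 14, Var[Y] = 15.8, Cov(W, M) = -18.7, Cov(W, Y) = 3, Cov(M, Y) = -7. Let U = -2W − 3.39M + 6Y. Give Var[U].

Var[U] = a²·Var[W] + b²·Var[M] + c²·Var[Y] + 2ab·Cov(W, M) + 2ac·Cov(W, Y) + 2bc·Cov(M, Y), with a = -2, b = -3.39, c = 6.
= 140 + 160.8894 + 568.8 + (-253.572) + (-72) + 284.76
= 828.8774.

Var[U] = 828.8774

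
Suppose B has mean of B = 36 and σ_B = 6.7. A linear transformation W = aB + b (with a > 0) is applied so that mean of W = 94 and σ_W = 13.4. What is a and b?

σ_W = a·σ_B (a > 0), so a = 13.4/6.7 = 2.
mean of W = a·mean of B + b, so b = 94 − 2·36 = 22.

a = 2, b = 22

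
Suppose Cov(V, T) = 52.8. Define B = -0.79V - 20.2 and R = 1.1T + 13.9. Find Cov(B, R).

Cov(B, R) = -45.8832

Cov(B, R) = a·c·Cov(V, T) = (-0.79)·1.1·52.8 = -45.8832. Additive constants drop out.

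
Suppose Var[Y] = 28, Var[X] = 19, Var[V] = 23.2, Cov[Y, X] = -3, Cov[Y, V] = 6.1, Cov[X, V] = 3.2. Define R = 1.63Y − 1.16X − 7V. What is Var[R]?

Var[R] = 1160.8704

Var[R] = a²·Var[Y] + b²·Var[X] + c²·Var[V] + 2ab·Cov[Y, X] + 2ac·Cov[Y, V] + 2bc·Cov[X, V], with a = 1.63, b = -1.16, c = -7.
= 74.3932 + 25.5664 + 1136.8 + 11.3448 + (-139.202) + 51.968
= 1160.8704.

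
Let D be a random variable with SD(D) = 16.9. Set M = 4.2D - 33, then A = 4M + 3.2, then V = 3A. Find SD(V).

SD(V) = 851.76

SD(M) = |4.2|·16.9 = 70.98.
SD(A) = |4|·70.98 = 283.92.
SD(V) = |3|·283.92 = 851.76.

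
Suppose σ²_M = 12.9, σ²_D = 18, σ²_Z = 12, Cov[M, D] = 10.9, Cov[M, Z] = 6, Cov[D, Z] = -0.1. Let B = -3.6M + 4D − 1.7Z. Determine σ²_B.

σ²_B = a²·σ²_M + b²·σ²_D + c²·σ²_Z + 2ab·Cov[M, D] + 2ac·Cov[M, Z] + 2bc·Cov[D, Z], with a = -3.6, b = 4, c = -1.7.
= 167.184 + 288 + 34.68 + (-313.92) + 73.44 + 1.36
= 250.744.

σ²_B = 250.744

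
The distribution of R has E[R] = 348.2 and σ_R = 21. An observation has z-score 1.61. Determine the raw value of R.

R = 382.01

R = E[R] + z·σ_R = 348.2 + 1.61·21 = 382.01.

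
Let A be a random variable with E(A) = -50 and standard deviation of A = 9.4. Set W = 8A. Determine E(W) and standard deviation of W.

W = 8A is linear with a = 8, b = 0.
E(W) = a·E(A) + b = 8·(-50) = -400.
standard deviation of W = |a|·standard deviation of A = |8|·9.4 = 75.2.

E(W) = -400, standard deviation of W = 75.2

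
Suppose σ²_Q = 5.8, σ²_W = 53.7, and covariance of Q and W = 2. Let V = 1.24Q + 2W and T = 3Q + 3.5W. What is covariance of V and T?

covariance of V and T = 418.156

By bilinearity, covariance of V and T = ac·σ²_Q + bd·σ²_W + (ad+bc)·covariance of Q and W, with a=1.24, b=2, c=3, d=3.5.
ac·σ²_Q = 1.24·3·5.8 = 21.576
bd·σ²_W = 2·3.5·53.7 = 375.9
(ad+bc)·covariance of Q and W = (10.34)·2 = 20.68
covariance of V and T = 21.576 + 375.9 + 20.68 = 418.156.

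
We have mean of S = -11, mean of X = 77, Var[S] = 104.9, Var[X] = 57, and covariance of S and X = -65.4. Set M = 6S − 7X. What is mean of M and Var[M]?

mean of M = -605, Var[M] = 12063

mean of M = 6·mean of S + (-7)·mean of X = 6·(-11) + (-7)·77 = -605.
Var[M] = a²·Var[S] + b²·Var[X] + 2ab·covariance of S and X with a = 6, b = -7.
= 6²·104.9 + (-7)²·57 + 2·6·(-7)·(-65.4)
= 3776.4 + 2793 + 5493.6 = 12063.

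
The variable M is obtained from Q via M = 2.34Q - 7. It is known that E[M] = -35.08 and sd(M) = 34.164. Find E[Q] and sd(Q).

From M = 2.34Q - 7: E[M] = a·E[Q] + b, so E[Q] = (E[M] − b)/a = (-35.08 − (-7))/2.34 = -12.
sd(M) = |a|·sd(Q), so sd(Q) = 34.164/|2.34| = 14.6.

E[Q] = -12, sd(Q) = 14.6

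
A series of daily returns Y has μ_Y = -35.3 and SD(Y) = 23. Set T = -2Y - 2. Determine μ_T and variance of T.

T = -2Y - 2 is linear with a = -2, b = -2.
μ_T = a·μ_Y + b = (-2)·(-35.3) + (-2) = 68.6.
variance of Y = 23² = 529.
variance of T = a²·variance of Y = (-2)²·529 = 2116 (the additive constant -2 does not affect variance).

μ_T = 68.6, variance of T = 2116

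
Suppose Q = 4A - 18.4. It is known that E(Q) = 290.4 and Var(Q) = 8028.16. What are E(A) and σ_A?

E(A) = 77.2, σ_A = 22.4

From Q = 4A - 18.4: E(Q) = a·E(A) + b, so E(A) = (E(Q) − b)/a = (290.4 − (-18.4))/4 = 77.2.
σ_Q = √8028.16 = 89.6.
σ_Q = |a|·σ_A, so σ_A = 89.6/|4| = 22.4.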